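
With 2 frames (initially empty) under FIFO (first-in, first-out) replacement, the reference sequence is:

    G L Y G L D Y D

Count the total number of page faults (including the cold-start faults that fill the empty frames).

G → fault, frames {G}
L → fault, frames {G,L}
Y → fault, evict G, frames {L,Y}
G → fault, evict L, frames {Y,G}
L → fault, evict Y, frames {G,L}
D → fault, evict G, frames {L,D}
Y → fault, evict L, frames {D,Y}
D → hit
Page faults: 7.

7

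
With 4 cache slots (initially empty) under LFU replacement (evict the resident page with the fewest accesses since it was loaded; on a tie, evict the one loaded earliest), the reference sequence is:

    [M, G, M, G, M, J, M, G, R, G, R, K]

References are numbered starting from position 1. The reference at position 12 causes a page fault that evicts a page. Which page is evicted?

J

pos 1: M: miss, frames [M]
pos 2: G: miss, frames [M, G]
pos 3: M: hit
pos 4: G: hit
pos 5: M: hit
pos 6: J: miss, frames [M, G, J]
pos 7: M: hit
pos 8: G: hit
pos 9: R: miss, frames [M, G, J, R]
pos 10: G: hit
pos 11: R: hit
pos 12: K: miss, evict J, frames [M, G, R, K]
At position 12, page J is evicted.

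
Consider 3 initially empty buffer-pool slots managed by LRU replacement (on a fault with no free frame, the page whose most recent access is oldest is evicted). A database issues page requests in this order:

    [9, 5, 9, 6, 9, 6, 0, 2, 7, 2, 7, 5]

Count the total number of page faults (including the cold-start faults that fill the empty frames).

9: miss, frames [9]
5: miss, frames [9, 5]
9: hit
6: miss, frames [5, 9, 6]
9: hit
6: hit
0: miss, evict 5, frames [9, 6, 0]
2: miss, evict 9, frames [6, 0, 2]
7: miss, evict 6, frames [0, 2, 7]
2: hit
7: hit
5: miss, evict 0, frames [2, 7, 5]
Page faults: 7.

7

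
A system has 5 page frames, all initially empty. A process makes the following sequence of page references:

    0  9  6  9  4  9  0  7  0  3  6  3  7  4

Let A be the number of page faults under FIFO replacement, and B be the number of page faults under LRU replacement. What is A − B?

-2

Under FIFO: F F F . F . . F . F . . . . → 6 faults.
Under LRU: F F F . F . . F . F F . . F → 8 faults.
A − B = 6 − 8 = -2.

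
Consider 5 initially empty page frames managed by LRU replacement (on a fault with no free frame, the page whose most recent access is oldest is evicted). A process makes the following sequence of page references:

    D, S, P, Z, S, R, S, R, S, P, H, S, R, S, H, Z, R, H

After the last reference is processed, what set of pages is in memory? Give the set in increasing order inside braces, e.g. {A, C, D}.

D: fault, frames {D}
S: fault, frames {D,S}
P: fault, frames {D,S,P}
Z: fault, frames {D,S,P,Z}
S: hit
R: fault, frames {D,P,Z,S,R}
S: hit
R: hit
S: hit
P: hit
H: fault, evict D, frames {Z,R,S,P,H}
S: hit
R: hit
S: hit
H: hit
Z: hit
R: hit
H: hit

{H, P, R, S, Z}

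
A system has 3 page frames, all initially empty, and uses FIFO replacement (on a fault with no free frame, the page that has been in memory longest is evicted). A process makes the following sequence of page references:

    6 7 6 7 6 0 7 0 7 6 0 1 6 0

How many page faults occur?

6 → miss, frames [6]
7 → miss, frames [6, 7]
6 → hit
7 → hit
6 → hit
0 → miss, frames [6, 7, 0]
7 → hit
0 → hit
7 → hit
6 → hit
0 → hit
1 → miss, evict 6, frames [7, 0, 1]
6 → miss, evict 7, frames [0, 1, 6]
0 → hit
Page faults: 5.

5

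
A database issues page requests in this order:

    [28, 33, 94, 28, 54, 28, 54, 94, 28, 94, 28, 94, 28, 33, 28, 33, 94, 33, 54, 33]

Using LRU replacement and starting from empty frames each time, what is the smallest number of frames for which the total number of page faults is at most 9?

3

f=1: 20 faults
f=2: 10 faults
f=3: 6 faults
f=4: 4 faults
Smallest f with faults ≤ 9 is 3.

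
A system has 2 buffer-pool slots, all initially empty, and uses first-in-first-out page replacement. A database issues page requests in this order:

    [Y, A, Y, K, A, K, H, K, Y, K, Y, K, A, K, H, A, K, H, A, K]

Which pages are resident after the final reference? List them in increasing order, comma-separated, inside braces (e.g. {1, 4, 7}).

{A, K}

Y → fault, frames [Y]
A → fault, frames [Y, A]
Y → hit
K → fault, evict Y, frames [A, K]
A → hit
K → hit
H → fault, evict A, frames [K, H]
K → hit
Y → fault, evict K, frames [H, Y]
K → fault, evict H, frames [Y, K]
Y → hit
K → hit
A → fault, evict Y, frames [K, A]
K → hit
H → fault, evict K, frames [A, H]
A → hit
K → fault, evict A, frames [H, K]
H → hit
A → fault, evict H, frames [K, A]
K → hit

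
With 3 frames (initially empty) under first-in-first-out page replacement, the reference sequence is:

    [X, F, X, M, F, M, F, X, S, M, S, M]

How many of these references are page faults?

X → miss, frames (X)
F → miss, frames (X F)
X → hit
M → miss, frames (X F M)
F → hit
M → hit
F → hit
X → hit
S → miss, evict X, frames (F M S)
M → hit
S → hit
M → hit
Page faults: 4.

4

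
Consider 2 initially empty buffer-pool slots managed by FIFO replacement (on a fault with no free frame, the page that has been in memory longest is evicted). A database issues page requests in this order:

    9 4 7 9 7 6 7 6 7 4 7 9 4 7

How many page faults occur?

9

9: fault, frames [9]
4: fault, frames [9, 4]
7: fault, evict 9, frames [4, 7]
9: fault, evict 4, frames [7, 9]
7: hit
6: fault, evict 7, frames [9, 6]
7: fault, evict 9, frames [6, 7]
6: hit
7: hit
4: fault, evict 6, frames [7, 4]
7: hit
9: fault, evict 7, frames [4, 9]
4: hit
7: fault, evict 4, frames [9, 7]
Page faults: 9.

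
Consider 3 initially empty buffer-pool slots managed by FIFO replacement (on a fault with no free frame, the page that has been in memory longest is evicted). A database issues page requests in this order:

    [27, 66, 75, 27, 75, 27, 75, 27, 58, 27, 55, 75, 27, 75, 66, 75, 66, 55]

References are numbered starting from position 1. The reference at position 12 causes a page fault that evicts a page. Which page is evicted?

58

pos 1: 27 → fault, frames (27)
pos 2: 66 → fault, frames (27 66)
pos 3: 75 → fault, frames (27 66 75)
pos 4: 27 → hit
pos 5: 75 → hit
pos 6: 27 → hit
pos 7: 75 → hit
pos 8: 27 → hit
pos 9: 58 → fault, evict 27, frames (66 75 58)
pos 10: 27 → fault, evict 66, frames (75 58 27)
pos 11: 55 → fault, evict 75, frames (58 27 55)
pos 12: 75 → fault, evict 58, frames (27 55 75)
At position 12, page 58 is evicted.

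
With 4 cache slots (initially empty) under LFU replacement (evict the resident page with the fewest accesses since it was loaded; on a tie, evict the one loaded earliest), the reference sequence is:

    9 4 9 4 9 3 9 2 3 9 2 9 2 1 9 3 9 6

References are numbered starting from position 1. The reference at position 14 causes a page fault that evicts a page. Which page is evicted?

pos 1: 9 -> fault, frames {9}
pos 2: 4 -> fault, frames {9,4}
pos 3: 9 -> hit
pos 4: 4 -> hit
pos 5: 9 -> hit
pos 6: 3 -> fault, frames {9,4,3}
pos 7: 9 -> hit
pos 8: 2 -> fault, frames {9,4,3,2}
pos 9: 3 -> hit
pos 10: 9 -> hit
pos 11: 2 -> hit
pos 12: 9 -> hit
pos 13: 2 -> hit
pos 14: 1 -> fault, evict 4, frames {9,3,2,1}
At position 14, page 4 is evicted.

4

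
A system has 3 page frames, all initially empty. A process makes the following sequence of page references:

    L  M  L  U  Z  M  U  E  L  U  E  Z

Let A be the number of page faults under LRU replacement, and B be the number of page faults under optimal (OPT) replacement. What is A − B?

1

Under LRU: F F . F F F . F F . . F → 8 faults.
Under OPT: F F . F F . . F F . . F → 7 faults.
A − B = 8 − 7 = 1.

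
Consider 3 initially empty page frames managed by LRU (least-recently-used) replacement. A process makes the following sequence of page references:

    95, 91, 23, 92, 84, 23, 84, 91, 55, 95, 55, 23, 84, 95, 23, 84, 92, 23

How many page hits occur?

95 -> fault, frames (95)
91 -> fault, frames (95 91)
23 -> fault, frames (95 91 23)
92 -> fault, evict 95, frames (91 23 92)
84 -> fault, evict 91, frames (23 92 84)
23 -> hit
84 -> hit
91 -> fault, evict 92, frames (23 84 91)
55 -> fault, evict 23, frames (84 91 55)
95 -> fault, evict 84, frames (91 55 95)
55 -> hit
23 -> fault, evict 91, frames (95 55 23)
84 -> fault, evict 95, frames (55 23 84)
95 -> fault, evict 55, frames (23 84 95)
23 -> hit
84 -> hit
92 -> fault, evict 95, frames (23 84 92)
23 -> hit
Hits: 6.

6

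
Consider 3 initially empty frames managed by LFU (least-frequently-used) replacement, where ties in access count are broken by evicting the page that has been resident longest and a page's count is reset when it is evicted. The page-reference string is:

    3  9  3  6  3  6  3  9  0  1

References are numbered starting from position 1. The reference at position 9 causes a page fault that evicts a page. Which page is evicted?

pos 1: 3: fault, frames (3)
pos 2: 9: fault, frames (3 9)
pos 3: 3: hit
pos 4: 6: fault, frames (3 9 6)
pos 5: 3: hit
pos 6: 6: hit
pos 7: 3: hit
pos 8: 9: hit
pos 9: 0: fault, evict 9, frames (3 6 0)
At position 9, page 9 is evicted.

9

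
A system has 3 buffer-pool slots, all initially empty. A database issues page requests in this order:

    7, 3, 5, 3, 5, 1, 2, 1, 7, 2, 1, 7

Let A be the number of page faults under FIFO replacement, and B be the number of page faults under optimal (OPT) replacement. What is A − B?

Under FIFO: F F F . . F F . F . . . → 6 faults.
Under OPT: F F F . . F F . . . . . → 5 faults.
A − B = 6 − 5 = 1.

1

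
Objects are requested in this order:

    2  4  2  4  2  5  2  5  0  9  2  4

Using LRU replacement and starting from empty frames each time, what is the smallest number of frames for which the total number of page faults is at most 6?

4

f=1: 12 faults
f=2: 7 faults
f=3: 7 faults
f=4: 6 faults
f=5: 5 faults
Smallest f with faults ≤ 6 is 4.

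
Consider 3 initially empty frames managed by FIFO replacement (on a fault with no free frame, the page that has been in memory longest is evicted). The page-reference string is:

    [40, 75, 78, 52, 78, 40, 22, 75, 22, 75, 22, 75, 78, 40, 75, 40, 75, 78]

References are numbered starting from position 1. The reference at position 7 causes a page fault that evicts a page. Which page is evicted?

pos 1: 40 → miss, frames {40}
pos 2: 75 → miss, frames {40,75}
pos 3: 78 → miss, frames {40,75,78}
pos 4: 52 → miss, evict 40, frames {75,78,52}
pos 5: 78 → hit
pos 6: 40 → miss, evict 75, frames {78,52,40}
pos 7: 22 → miss, evict 78, frames {52,40,22}
At position 7, page 78 is evicted.

78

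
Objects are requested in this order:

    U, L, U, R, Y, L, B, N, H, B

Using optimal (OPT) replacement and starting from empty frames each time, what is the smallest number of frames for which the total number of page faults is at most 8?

2

f=1: 10 faults
f=2: 7 faults
f=3: 7 faults
f=4: 7 faults
f=5: 7 faults
f=6: 7 faults
f=7: 7 faults
Smallest f with faults ≤ 8 is 2.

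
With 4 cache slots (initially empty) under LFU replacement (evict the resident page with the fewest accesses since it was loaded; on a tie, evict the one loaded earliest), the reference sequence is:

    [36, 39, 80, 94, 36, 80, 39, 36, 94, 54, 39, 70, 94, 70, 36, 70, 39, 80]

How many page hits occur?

9

36: fault, frames {36}
39: fault, frames {36,39}
80: fault, frames {36,39,80}
94: fault, frames {36,39,80,94}
36: hit
80: hit
39: hit
36: hit
94: hit
54: fault, evict 39, frames {36,80,94,54}
39: fault, evict 54, frames {36,80,94,39}
70: fault, evict 39, frames {36,80,94,70}
94: hit
70: hit
36: hit
70: hit
39: fault, evict 80, frames {36,94,70,39}
80: fault, evict 39, frames {36,94,70,80}
Hits: 9.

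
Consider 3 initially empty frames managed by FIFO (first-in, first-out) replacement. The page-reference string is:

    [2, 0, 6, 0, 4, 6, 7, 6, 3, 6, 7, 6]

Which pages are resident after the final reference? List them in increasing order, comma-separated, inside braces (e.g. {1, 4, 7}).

2 → miss, frames (2)
0 → miss, frames (2 0)
6 → miss, frames (2 0 6)
0 → hit
4 → miss, evict 2, frames (0 6 4)
6 → hit
7 → miss, evict 0, frames (6 4 7)
6 → hit
3 → miss, evict 6, frames (4 7 3)
6 → miss, evict 4, frames (7 3 6)
7 → hit
6 → hit

{3, 6, 7}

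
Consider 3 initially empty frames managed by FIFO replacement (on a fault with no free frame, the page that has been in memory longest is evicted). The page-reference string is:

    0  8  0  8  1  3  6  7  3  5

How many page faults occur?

0 -> miss, frames [0]
8 -> miss, frames [0, 8]
0 -> hit
8 -> hit
1 -> miss, frames [0, 8, 1]
3 -> miss, evict 0, frames [8, 1, 3]
6 -> miss, evict 8, frames [1, 3, 6]
7 -> miss, evict 1, frames [3, 6, 7]
3 -> hit
5 -> miss, evict 3, frames [6, 7, 5]
Page faults: 7.

7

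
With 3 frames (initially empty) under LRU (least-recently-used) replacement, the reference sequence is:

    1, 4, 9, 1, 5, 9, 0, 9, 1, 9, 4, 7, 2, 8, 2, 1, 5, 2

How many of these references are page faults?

12

1 → fault, frames [1]
4 → fault, frames [1, 4]
9 → fault, frames [1, 4, 9]
1 → hit
5 → fault, evict 4, frames [9, 1, 5]
9 → hit
0 → fault, evict 1, frames [5, 9, 0]
9 → hit
1 → fault, evict 5, frames [0, 9, 1]
9 → hit
4 → fault, evict 0, frames [1, 9, 4]
7 → fault, evict 1, frames [9, 4, 7]
2 → fault, evict 9, frames [4, 7, 2]
8 → fault, evict 4, frames [7, 2, 8]
2 → hit
1 → fault, evict 7, frames [8, 2, 1]
5 → fault, evict 8, frames [2, 1, 5]
2 → hit
Page faults: 12.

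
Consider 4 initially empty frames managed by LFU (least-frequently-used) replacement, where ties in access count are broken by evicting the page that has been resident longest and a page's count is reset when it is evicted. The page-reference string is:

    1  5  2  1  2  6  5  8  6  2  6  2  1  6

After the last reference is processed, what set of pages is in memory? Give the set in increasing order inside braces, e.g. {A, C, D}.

1 → fault, frames (1)
5 → fault, frames (1 5)
2 → fault, frames (1 5 2)
1 → hit
2 → hit
6 → fault, frames (1 5 2 6)
5 → hit
8 → fault, evict 6, frames (1 5 2 8)
6 → fault, evict 8, frames (1 5 2 6)
2 → hit
6 → hit
2 → hit
1 → hit
6 → hit

{1, 2, 5, 6}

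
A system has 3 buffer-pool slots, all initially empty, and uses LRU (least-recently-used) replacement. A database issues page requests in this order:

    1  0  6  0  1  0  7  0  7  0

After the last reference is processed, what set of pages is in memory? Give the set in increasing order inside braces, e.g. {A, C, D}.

1 → miss, frames {1}
0 → miss, frames {1,0}
6 → miss, frames {1,0,6}
0 → hit
1 → hit
0 → hit
7 → miss, evict 6, frames {1,0,7}
0 → hit
7 → hit
0 → hit

{0, 1, 7}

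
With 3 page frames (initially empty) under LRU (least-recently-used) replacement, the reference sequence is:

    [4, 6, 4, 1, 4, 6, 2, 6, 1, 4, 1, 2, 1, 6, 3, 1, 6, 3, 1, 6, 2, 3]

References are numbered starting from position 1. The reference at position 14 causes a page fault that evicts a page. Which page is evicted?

pos 1: 4 -> fault, frames (4)
pos 2: 6 -> fault, frames (4 6)
pos 3: 4 -> hit
pos 4: 1 -> fault, frames (6 4 1)
pos 5: 4 -> hit
pos 6: 6 -> hit
pos 7: 2 -> fault, evict 1, frames (4 6 2)
pos 8: 6 -> hit
pos 9: 1 -> fault, evict 4, frames (2 6 1)
pos 10: 4 -> fault, evict 2, frames (6 1 4)
pos 11: 1 -> hit
pos 12: 2 -> fault, evict 6, frames (4 1 2)
pos 13: 1 -> hit
pos 14: 6 -> fault, evict 4, frames (2 1 6)
At position 14, page 4 is evicted.

4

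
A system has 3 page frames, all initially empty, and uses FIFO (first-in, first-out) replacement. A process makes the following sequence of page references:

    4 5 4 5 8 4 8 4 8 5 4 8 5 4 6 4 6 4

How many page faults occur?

4 -> fault, frames (4)
5 -> fault, frames (4 5)
4 -> hit
5 -> hit
8 -> fault, frames (4 5 8)
4 -> hit
8 -> hit
4 -> hit
8 -> hit
5 -> hit
4 -> hit
8 -> hit
5 -> hit
4 -> hit
6 -> fault, evict 4, frames (5 8 6)
4 -> fault, evict 5, frames (8 6 4)
6 -> hit
4 -> hit
Page faults: 5.

5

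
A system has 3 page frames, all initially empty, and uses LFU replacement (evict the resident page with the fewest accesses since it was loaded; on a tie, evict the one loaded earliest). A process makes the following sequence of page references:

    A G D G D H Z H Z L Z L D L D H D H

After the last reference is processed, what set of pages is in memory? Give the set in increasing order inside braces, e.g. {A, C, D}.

{D, H, L}

A → fault, frames (A)
G → fault, frames (A G)
D → fault, frames (A G D)
G → hit
D → hit
H → fault, evict A, frames (G D H)
Z → fault, evict H, frames (G D Z)
H → fault, evict Z, frames (G D H)
Z → fault, evict H, frames (G D Z)
L → fault, evict Z, frames (G D L)
Z → fault, evict L, frames (G D Z)
L → fault, evict Z, frames (G D L)
D → hit
L → hit
D → hit
H → fault, evict G, frames (D L H)
D → hit
H → hit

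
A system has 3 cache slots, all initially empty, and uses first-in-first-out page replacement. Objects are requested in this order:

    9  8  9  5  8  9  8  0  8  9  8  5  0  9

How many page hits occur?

9 -> miss, frames [9]
8 -> miss, frames [9, 8]
9 -> hit
5 -> miss, frames [9, 8, 5]
8 -> hit
9 -> hit
8 -> hit
0 -> miss, evict 9, frames [8, 5, 0]
8 -> hit
9 -> miss, evict 8, frames [5, 0, 9]
8 -> miss, evict 5, frames [0, 9, 8]
5 -> miss, evict 0, frames [9, 8, 5]
0 -> miss, evict 9, frames [8, 5, 0]
9 -> miss, evict 8, frames [5, 0, 9]
Hits: 5.

5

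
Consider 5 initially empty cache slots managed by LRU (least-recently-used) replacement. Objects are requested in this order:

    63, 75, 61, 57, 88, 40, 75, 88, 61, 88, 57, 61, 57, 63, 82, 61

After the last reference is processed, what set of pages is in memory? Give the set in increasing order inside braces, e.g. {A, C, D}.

63 → fault, frames {63}
75 → fault, frames {63,75}
61 → fault, frames {63,75,61}
57 → fault, frames {63,75,61,57}
88 → fault, frames {63,75,61,57,88}
40 → fault, evict 63, frames {75,61,57,88,40}
75 → hit
88 → hit
61 → hit
88 → hit
57 → hit
61 → hit
57 → hit
63 → fault, evict 40, frames {75,88,61,57,63}
82 → fault, evict 75, frames {88,61,57,63,82}
61 → hit

{57, 61, 63, 82, 88}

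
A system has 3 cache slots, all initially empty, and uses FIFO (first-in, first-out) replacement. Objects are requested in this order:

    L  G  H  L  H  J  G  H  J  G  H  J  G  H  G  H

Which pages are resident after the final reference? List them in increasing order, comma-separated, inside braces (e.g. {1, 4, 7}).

L -> fault, frames [L]
G -> fault, frames [L, G]
H -> fault, frames [L, G, H]
L -> hit
H -> hit
J -> fault, evict L, frames [G, H, J]
G -> hit
H -> hit
J -> hit
G -> hit
H -> hit
J -> hit
G -> hit
H -> hit
G -> hit
H -> hit

{G, H, J}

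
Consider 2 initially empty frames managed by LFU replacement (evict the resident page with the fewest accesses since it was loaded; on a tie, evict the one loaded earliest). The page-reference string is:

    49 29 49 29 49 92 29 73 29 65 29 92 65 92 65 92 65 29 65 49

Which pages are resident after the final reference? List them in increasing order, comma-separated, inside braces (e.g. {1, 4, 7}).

49: miss, frames (49)
29: miss, frames (49 29)
49: hit
29: hit
49: hit
92: miss, evict 29, frames (49 92)
29: miss, evict 92, frames (49 29)
73: miss, evict 29, frames (49 73)
29: miss, evict 73, frames (49 29)
65: miss, evict 29, frames (49 65)
29: miss, evict 65, frames (49 29)
92: miss, evict 29, frames (49 92)
65: miss, evict 92, frames (49 65)
92: miss, evict 65, frames (49 92)
65: miss, evict 92, frames (49 65)
92: miss, evict 65, frames (49 92)
65: miss, evict 92, frames (49 65)
29: miss, evict 65, frames (49 29)
65: miss, evict 29, frames (49 65)
49: hit

{49, 65}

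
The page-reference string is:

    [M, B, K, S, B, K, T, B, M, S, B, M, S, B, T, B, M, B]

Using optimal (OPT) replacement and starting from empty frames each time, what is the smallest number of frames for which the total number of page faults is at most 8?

3

f=1: 18 faults
f=2: 12 faults
f=3: 7 faults
f=4: 5 faults
f=5: 5 faults
Smallest f with faults ≤ 8 is 3.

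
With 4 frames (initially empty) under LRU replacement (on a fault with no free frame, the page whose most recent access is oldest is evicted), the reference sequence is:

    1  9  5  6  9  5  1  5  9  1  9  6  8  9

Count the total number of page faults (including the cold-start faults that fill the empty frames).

1 -> miss, frames (1)
9 -> miss, frames (1 9)
5 -> miss, frames (1 9 5)
6 -> miss, frames (1 9 5 6)
9 -> hit
5 -> hit
1 -> hit
5 -> hit
9 -> hit
1 -> hit
9 -> hit
6 -> hit
8 -> miss, evict 5, frames (1 9 6 8)
9 -> hit
Page faults: 5.

5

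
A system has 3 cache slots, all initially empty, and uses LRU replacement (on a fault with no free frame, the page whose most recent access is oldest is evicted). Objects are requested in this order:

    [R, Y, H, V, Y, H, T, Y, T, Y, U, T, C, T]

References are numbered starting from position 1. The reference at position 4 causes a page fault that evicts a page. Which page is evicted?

pos 1: R: fault, frames {R}
pos 2: Y: fault, frames {R,Y}
pos 3: H: fault, frames {R,Y,H}
pos 4: V: fault, evict R, frames {Y,H,V}
At position 4, page R is evicted.

R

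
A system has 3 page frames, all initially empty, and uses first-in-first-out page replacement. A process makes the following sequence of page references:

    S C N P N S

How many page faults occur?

S: fault, frames [S]
C: fault, frames [S, C]
N: fault, frames [S, C, N]
P: fault, evict S, frames [C, N, P]
N: hit
S: fault, evict C, frames [N, P, S]
Page faults: 5.

5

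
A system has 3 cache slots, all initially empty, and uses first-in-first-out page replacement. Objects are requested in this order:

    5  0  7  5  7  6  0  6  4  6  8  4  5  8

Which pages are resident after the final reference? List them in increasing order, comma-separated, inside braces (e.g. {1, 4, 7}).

5 → fault, frames {5}
0 → fault, frames {5,0}
7 → fault, frames {5,0,7}
5 → hit
7 → hit
6 → fault, evict 5, frames {0,7,6}
0 → hit
6 → hit
4 → fault, evict 0, frames {7,6,4}
6 → hit
8 → fault, evict 7, frames {6,4,8}
4 → hit
5 → fault, evict 6, frames {4,8,5}
8 → hit

{4, 5, 8}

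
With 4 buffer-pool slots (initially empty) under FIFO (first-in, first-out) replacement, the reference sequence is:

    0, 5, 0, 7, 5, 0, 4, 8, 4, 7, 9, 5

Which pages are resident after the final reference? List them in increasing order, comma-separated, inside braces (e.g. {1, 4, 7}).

0 → miss, frames [0]
5 → miss, frames [0, 5]
0 → hit
7 → miss, frames [0, 5, 7]
5 → hit
0 → hit
4 → miss, frames [0, 5, 7, 4]
8 → miss, evict 0, frames [5, 7, 4, 8]
4 → hit
7 → hit
9 → miss, evict 5, frames [7, 4, 8, 9]
5 → miss, evict 7, frames [4, 8, 9, 5]

{4, 5, 8, 9}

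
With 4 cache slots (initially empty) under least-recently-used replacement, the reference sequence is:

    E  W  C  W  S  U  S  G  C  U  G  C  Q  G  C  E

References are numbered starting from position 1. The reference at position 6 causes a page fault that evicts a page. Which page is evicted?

pos 1: E: miss, frames (E)
pos 2: W: miss, frames (E W)
pos 3: C: miss, frames (E W C)
pos 4: W: hit
pos 5: S: miss, frames (E C W S)
pos 6: U: miss, evict E, frames (C W S U)
At position 6, page E is evicted.

E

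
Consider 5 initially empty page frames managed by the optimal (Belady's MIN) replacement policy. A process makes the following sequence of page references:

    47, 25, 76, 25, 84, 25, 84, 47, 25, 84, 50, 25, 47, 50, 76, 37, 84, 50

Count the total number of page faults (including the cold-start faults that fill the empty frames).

6

47 → fault, frames {47}
25 → fault, frames {47,25}
76 → fault, frames {47,25,76}
25 → hit
84 → fault, frames {47,25,76,84}
25 → hit
84 → hit
47 → hit
25 → hit
84 → hit
50 → fault, frames {47,25,76,84,50}
25 → hit
47 → hit
50 → hit
76 → hit
37 → fault, evict 76, frames {47,25,84,50,37}
84 → hit
50 → hit
Page faults: 6.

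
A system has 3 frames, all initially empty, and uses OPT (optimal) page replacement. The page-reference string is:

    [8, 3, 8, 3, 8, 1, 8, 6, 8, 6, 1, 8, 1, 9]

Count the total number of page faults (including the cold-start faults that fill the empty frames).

8 -> fault, frames [8]
3 -> fault, frames [8, 3]
8 -> hit
3 -> hit
8 -> hit
1 -> fault, frames [8, 3, 1]
8 -> hit
6 -> fault, evict 3, frames [8, 1, 6]
8 -> hit
6 -> hit
1 -> hit
8 -> hit
1 -> hit
9 -> fault, evict 6, frames [8, 1, 9]
Page faults: 5.

5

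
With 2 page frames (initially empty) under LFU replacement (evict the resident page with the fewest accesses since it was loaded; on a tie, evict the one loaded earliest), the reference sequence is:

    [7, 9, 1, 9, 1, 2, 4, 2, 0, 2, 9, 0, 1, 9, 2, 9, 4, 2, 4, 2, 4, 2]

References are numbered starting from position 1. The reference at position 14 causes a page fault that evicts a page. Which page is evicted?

pos 1: 7 → fault, frames (7)
pos 2: 9 → fault, frames (7 9)
pos 3: 1 → fault, evict 7, frames (9 1)
pos 4: 9 → hit
pos 5: 1 → hit
pos 6: 2 → fault, evict 9, frames (1 2)
pos 7: 4 → fault, evict 2, frames (1 4)
pos 8: 2 → fault, evict 4, frames (1 2)
pos 9: 0 → fault, evict 2, frames (1 0)
pos 10: 2 → fault, evict 0, frames (1 2)
pos 11: 9 → fault, evict 2, frames (1 9)
pos 12: 0 → fault, evict 9, frames (1 0)
pos 13: 1 → hit
pos 14: 9 → fault, evict 0, frames (1 9)
At position 14, page 0 is evicted.

0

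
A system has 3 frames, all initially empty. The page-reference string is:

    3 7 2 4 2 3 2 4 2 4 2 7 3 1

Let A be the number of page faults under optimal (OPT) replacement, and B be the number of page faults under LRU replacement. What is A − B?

Under OPT: F F F F . . . . . . . F . F → 6 faults.
Under LRU: F F F F . F . . . . . F F F → 8 faults.
A − B = 6 − 8 = -2.

-2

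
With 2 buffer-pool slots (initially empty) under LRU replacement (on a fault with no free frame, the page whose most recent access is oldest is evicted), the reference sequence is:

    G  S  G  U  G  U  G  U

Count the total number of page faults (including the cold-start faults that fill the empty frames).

3

G: fault, frames (G)
S: fault, frames (G S)
G: hit
U: fault, evict S, frames (G U)
G: hit
U: hit
G: hit
U: hit
Page faults: 3.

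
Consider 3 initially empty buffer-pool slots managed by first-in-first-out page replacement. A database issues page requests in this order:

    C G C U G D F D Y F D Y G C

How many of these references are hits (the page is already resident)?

6

C -> miss, frames {C}
G -> miss, frames {C,G}
C -> hit
U -> miss, frames {C,G,U}
G -> hit
D -> miss, evict C, frames {G,U,D}
F -> miss, evict G, frames {U,D,F}
D -> hit
Y -> miss, evict U, frames {D,F,Y}
F -> hit
D -> hit
Y -> hit
G -> miss, evict D, frames {F,Y,G}
C -> miss, evict F, frames {Y,G,C}
Hits: 6.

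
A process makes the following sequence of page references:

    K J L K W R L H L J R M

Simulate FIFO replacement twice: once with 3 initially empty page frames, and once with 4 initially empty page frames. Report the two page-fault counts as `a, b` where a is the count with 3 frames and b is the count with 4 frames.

3 frames: F F F . F F . F F F F F → 10 faults.
4 frames: F F F . F F . F . F . F → 8 faults.
8 < 10: adding a frame reduced faults, as is typical.

10, 8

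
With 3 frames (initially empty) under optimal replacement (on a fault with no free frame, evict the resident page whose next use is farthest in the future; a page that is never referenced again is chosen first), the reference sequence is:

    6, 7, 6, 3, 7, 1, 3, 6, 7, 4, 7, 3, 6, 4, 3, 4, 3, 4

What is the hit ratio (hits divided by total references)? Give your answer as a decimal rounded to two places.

6 → fault, frames [6]
7 → fault, frames [6, 7]
6 → hit
3 → fault, frames [6, 7, 3]
7 → hit
1 → fault, evict 7, frames [6, 3, 1]
3 → hit
6 → hit
7 → fault, evict 1, frames [6, 3, 7]
4 → fault, evict 6, frames [3, 7, 4]
7 → hit
3 → hit
6 → fault, evict 7, frames [3, 4, 6]
4 → hit
3 → hit
4 → hit
3 → hit
4 → hit
Hits: 11 of 18 references → 11/18 = 0.6111.

0.61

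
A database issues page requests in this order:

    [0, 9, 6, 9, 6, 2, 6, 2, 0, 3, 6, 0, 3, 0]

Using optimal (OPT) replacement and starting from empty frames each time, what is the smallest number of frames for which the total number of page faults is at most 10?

f=1: 14 faults
f=2: 7 faults
f=3: 5 faults
f=4: 5 faults
f=5: 5 faults
Smallest f with faults ≤ 10 is 2.

2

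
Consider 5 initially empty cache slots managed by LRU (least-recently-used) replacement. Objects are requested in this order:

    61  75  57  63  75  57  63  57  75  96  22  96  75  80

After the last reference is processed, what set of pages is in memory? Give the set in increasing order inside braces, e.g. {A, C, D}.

61 -> miss, frames [61]
75 -> miss, frames [61, 75]
57 -> miss, frames [61, 75, 57]
63 -> miss, frames [61, 75, 57, 63]
75 -> hit
57 -> hit
63 -> hit
57 -> hit
75 -> hit
96 -> miss, frames [61, 63, 57, 75, 96]
22 -> miss, evict 61, frames [63, 57, 75, 96, 22]
96 -> hit
75 -> hit
80 -> miss, evict 63, frames [57, 22, 96, 75, 80]

{22, 57, 75, 80, 96}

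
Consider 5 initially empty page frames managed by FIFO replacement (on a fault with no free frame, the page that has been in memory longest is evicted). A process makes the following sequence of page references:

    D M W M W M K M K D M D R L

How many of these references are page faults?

D -> fault, frames (D)
M -> fault, frames (D M)
W -> fault, frames (D M W)
M -> hit
W -> hit
M -> hit
K -> fault, frames (D M W K)
M -> hit
K -> hit
D -> hit
M -> hit
D -> hit
R -> fault, frames (D M W K R)
L -> fault, evict D, frames (M W K R L)
Page faults: 6.

6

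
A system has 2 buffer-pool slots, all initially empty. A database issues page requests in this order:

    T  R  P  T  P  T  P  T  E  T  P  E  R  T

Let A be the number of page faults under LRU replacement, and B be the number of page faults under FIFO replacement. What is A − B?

1

Under LRU: F F F F . . . . F . F F F F → 9 faults.
Under FIFO: F F F F . . . . F . F . F F → 8 faults.
A − B = 9 − 8 = 1.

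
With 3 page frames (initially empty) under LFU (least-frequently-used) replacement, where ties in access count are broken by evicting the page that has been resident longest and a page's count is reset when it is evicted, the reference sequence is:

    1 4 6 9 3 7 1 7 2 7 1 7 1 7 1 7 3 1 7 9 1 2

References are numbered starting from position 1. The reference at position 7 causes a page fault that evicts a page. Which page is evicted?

9

pos 1: 1 → fault, frames (1)
pos 2: 4 → fault, frames (1 4)
pos 3: 6 → fault, frames (1 4 6)
pos 4: 9 → fault, evict 1, frames (4 6 9)
pos 5: 3 → fault, evict 4, frames (6 9 3)
pos 6: 7 → fault, evict 6, frames (9 3 7)
pos 7: 1 → fault, evict 9, frames (3 7 1)
At position 7, page 9 is evicted.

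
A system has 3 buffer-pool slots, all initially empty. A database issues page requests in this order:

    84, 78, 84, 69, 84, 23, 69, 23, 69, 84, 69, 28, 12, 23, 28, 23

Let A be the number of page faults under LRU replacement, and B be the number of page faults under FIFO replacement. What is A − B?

-1

Under LRU: F F . F . F . . . . . F F F . . → 7 faults.
Under FIFO: F F . F . F . . . F . F F F . . → 8 faults.
A − B = 7 − 8 = -1.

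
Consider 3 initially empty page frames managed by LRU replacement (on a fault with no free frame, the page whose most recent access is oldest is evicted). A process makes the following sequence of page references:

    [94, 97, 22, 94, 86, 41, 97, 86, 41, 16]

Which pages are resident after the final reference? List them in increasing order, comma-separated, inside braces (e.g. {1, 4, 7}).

94 -> fault, frames [94]
97 -> fault, frames [94, 97]
22 -> fault, frames [94, 97, 22]
94 -> hit
86 -> fault, evict 97, frames [22, 94, 86]
41 -> fault, evict 22, frames [94, 86, 41]
97 -> fault, evict 94, frames [86, 41, 97]
86 -> hit
41 -> hit
16 -> fault, evict 97, frames [86, 41, 16]

{16, 41, 86}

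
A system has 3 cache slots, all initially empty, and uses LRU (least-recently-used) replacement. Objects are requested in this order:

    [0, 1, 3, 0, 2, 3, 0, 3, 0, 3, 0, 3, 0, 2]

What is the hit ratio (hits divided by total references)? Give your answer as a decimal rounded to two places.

0.71

0: fault, frames [0]
1: fault, frames [0, 1]
3: fault, frames [0, 1, 3]
0: hit
2: fault, evict 1, frames [3, 0, 2]
3: hit
0: hit
3: hit
0: hit
3: hit
0: hit
3: hit
0: hit
2: hit
Hits: 10 of 14 references → 10/14 = 0.7143.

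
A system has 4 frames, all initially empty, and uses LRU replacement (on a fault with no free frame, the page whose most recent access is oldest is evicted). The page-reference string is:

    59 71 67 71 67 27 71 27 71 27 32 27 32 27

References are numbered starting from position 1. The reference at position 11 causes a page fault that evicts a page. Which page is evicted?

pos 1: 59: miss, frames {59}
pos 2: 71: miss, frames {59,71}
pos 3: 67: miss, frames {59,71,67}
pos 4: 71: hit
pos 5: 67: hit
pos 6: 27: miss, frames {59,71,67,27}
pos 7: 71: hit
pos 8: 27: hit
pos 9: 71: hit
pos 10: 27: hit
pos 11: 32: miss, evict 59, frames {67,71,27,32}
At position 11, page 59 is evicted.

59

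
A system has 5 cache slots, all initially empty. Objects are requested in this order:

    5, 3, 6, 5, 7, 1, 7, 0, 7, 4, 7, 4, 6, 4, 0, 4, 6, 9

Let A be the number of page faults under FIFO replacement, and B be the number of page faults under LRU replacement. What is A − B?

-1

Under FIFO: F F F . F F . F . F . . . . . . . F → 8 faults.
Under LRU: F F F . F F . F . F . . F . . . . F → 9 faults.
A − B = 8 − 9 = -1.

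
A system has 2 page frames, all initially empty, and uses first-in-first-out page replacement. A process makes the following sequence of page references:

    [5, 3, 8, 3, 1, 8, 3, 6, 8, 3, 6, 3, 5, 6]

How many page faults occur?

5: fault, frames {5}
3: fault, frames {5,3}
8: fault, evict 5, frames {3,8}
3: hit
1: fault, evict 3, frames {8,1}
8: hit
3: fault, evict 8, frames {1,3}
6: fault, evict 1, frames {3,6}
8: fault, evict 3, frames {6,8}
3: fault, evict 6, frames {8,3}
6: fault, evict 8, frames {3,6}
3: hit
5: fault, evict 3, frames {6,5}
6: hit
Page faults: 10.

10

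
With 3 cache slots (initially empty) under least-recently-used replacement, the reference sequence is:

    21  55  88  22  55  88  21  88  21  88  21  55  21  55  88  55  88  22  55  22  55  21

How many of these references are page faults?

7

21: fault, frames {21}
55: fault, frames {21,55}
88: fault, frames {21,55,88}
22: fault, evict 21, frames {55,88,22}
55: hit
88: hit
21: fault, evict 22, frames {55,88,21}
88: hit
21: hit
88: hit
21: hit
55: hit
21: hit
55: hit
88: hit
55: hit
88: hit
22: fault, evict 21, frames {55,88,22}
55: hit
22: hit
55: hit
21: fault, evict 88, frames {22,55,21}
Page faults: 7.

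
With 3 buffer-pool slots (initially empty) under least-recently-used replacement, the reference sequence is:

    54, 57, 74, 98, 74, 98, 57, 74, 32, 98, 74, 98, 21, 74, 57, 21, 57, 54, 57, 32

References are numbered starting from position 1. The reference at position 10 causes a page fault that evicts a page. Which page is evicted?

pos 1: 54 → fault, frames (54)
pos 2: 57 → fault, frames (54 57)
pos 3: 74 → fault, frames (54 57 74)
pos 4: 98 → fault, evict 54, frames (57 74 98)
pos 5: 74 → hit
pos 6: 98 → hit
pos 7: 57 → hit
pos 8: 74 → hit
pos 9: 32 → fault, evict 98, frames (57 74 32)
pos 10: 98 → fault, evict 57, frames (74 32 98)
At position 10, page 57 is evicted.

57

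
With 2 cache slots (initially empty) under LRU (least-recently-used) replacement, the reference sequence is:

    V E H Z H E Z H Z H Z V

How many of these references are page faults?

V -> fault, frames (V)
E -> fault, frames (V E)
H -> fault, evict V, frames (E H)
Z -> fault, evict E, frames (H Z)
H -> hit
E -> fault, evict Z, frames (H E)
Z -> fault, evict H, frames (E Z)
H -> fault, evict E, frames (Z H)
Z -> hit
H -> hit
Z -> hit
V -> fault, evict H, frames (Z V)
Page faults: 8.

8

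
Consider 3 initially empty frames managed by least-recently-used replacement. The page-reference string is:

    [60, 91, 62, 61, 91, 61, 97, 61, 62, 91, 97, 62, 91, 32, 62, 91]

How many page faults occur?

9

60 -> fault, frames [60]
91 -> fault, frames [60, 91]
62 -> fault, frames [60, 91, 62]
61 -> fault, evict 60, frames [91, 62, 61]
91 -> hit
61 -> hit
97 -> fault, evict 62, frames [91, 61, 97]
61 -> hit
62 -> fault, evict 91, frames [97, 61, 62]
91 -> fault, evict 97, frames [61, 62, 91]
97 -> fault, evict 61, frames [62, 91, 97]
62 -> hit
91 -> hit
32 -> fault, evict 97, frames [62, 91, 32]
62 -> hit
91 -> hit
Page faults: 9.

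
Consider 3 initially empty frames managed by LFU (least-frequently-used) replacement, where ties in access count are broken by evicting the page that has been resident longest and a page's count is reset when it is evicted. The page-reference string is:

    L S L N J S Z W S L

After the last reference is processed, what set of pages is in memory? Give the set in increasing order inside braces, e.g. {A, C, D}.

L → fault, frames {L}
S → fault, frames {L,S}
L → hit
N → fault, frames {L,S,N}
J → fault, evict S, frames {L,N,J}
S → fault, evict N, frames {L,J,S}
Z → fault, evict J, frames {L,S,Z}
W → fault, evict S, frames {L,Z,W}
S → fault, evict Z, frames {L,W,S}
L → hit

{L, S, W}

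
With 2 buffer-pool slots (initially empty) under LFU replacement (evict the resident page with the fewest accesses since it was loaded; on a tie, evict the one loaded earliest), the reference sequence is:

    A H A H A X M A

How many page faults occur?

4

A -> fault, frames {A}
H -> fault, frames {A,H}
A -> hit
H -> hit
A -> hit
X -> fault, evict H, frames {A,X}
M -> fault, evict X, frames {A,M}
A -> hit
Page faults: 4.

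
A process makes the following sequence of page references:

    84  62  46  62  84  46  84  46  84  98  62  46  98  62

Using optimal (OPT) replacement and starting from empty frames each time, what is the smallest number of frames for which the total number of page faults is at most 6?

f=1: 14 faults
f=2: 7 faults
f=3: 4 faults
f=4: 4 faults
Smallest f with faults ≤ 6 is 3.

3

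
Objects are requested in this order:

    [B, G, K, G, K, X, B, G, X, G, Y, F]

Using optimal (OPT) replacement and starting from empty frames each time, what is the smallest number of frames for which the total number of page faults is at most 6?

f=1: 12 faults
f=2: 8 faults
f=3: 6 faults
f=4: 6 faults
f=5: 6 faults
f=6: 6 faults
Smallest f with faults ≤ 6 is 3.

3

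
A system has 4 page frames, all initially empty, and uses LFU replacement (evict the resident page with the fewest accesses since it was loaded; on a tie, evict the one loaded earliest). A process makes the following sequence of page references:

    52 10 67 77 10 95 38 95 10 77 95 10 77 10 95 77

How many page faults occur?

52 → miss, frames [52]
10 → miss, frames [52, 10]
67 → miss, frames [52, 10, 67]
77 → miss, frames [52, 10, 67, 77]
10 → hit
95 → miss, evict 52, frames [10, 67, 77, 95]
38 → miss, evict 67, frames [10, 77, 95, 38]
95 → hit
10 → hit
77 → hit
95 → hit
10 → hit
77 → hit
10 → hit
95 → hit
77 → hit
Page faults: 6.

6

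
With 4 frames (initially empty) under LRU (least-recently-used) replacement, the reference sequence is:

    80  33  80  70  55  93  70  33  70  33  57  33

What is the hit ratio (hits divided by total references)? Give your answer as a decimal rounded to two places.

80 → miss, frames {80}
33 → miss, frames {80,33}
80 → hit
70 → miss, frames {33,80,70}
55 → miss, frames {33,80,70,55}
93 → miss, evict 33, frames {80,70,55,93}
70 → hit
33 → miss, evict 80, frames {55,93,70,33}
70 → hit
33 → hit
57 → miss, evict 55, frames {93,70,33,57}
33 → hit
Hits: 5 of 12 references → 5/12 = 0.4167.

0.42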